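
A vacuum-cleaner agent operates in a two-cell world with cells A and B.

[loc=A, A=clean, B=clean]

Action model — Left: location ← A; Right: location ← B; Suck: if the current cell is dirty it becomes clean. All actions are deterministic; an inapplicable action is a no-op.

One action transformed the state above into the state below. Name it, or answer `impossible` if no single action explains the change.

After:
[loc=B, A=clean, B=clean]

try  Left: in A — A clean, B clean
try Right: in B — A clean, B clean  ← match
try  Suck: in A — A clean, B clean

Right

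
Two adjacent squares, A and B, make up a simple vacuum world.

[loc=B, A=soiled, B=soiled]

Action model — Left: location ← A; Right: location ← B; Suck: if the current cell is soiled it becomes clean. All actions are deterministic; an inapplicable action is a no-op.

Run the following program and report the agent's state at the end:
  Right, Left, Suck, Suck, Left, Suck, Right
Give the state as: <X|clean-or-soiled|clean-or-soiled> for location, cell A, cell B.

[1] after Right: <B|soiled|soiled>
[2] after Left: <A|soiled|soiled>
[3] after Suck: <A|clean|soiled>
[4] after Suck: <A|clean|soiled>
[5] after Left: <A|clean|soiled>
[6] after Suck: <A|clean|soiled>
[7] after Right: <B|clean|soiled>

<B|clean|soiled>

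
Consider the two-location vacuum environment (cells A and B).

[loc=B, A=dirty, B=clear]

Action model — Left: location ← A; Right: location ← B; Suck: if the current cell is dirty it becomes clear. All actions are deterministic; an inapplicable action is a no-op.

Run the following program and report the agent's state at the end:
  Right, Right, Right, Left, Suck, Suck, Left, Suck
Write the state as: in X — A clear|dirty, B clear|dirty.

1) do Right; now in B — A dirty, B clear
2) do Right; now in B — A dirty, B clear
3) do Right; now in B — A dirty, B clear
4) do Left; now in A — A dirty, B clear
5) do Suck; now in A — A clear, B clear
6) do Suck; now in A — A clear, B clear
7) do Left; now in A — A clear, B clear
8) do Suck; now in A — A clear, B clear

in A — A clear, B clear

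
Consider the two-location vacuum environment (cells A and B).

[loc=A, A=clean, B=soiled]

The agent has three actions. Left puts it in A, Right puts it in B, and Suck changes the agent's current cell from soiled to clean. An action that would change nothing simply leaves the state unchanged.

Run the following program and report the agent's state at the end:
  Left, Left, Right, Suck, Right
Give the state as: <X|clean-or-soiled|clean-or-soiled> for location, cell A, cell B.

<B|clean|clean>

[1] after Left: <A|clean|soiled>
[2] after Left: <A|clean|soiled>
[3] after Right: <B|clean|soiled>
[4] after Suck: <B|clean|clean>
[5] after Right: <B|clean|clean>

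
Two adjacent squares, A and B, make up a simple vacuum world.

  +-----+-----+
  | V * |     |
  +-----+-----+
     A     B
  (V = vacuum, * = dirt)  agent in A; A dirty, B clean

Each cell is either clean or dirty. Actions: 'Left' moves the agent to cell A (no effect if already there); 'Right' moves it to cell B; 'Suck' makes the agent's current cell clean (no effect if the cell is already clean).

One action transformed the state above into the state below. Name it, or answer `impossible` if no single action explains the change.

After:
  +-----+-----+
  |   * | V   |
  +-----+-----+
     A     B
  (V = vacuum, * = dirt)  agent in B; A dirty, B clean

try  Left: in A — A dirty, B clean
try Right: in B — A dirty, B clean  ← match
try  Suck: in A — A clean, B clean

Right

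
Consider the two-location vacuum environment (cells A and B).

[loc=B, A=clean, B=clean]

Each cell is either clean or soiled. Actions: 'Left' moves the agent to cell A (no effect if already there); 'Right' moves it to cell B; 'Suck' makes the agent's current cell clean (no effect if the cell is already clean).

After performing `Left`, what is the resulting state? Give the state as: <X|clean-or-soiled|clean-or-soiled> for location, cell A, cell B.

start: <B|clean|clean>
1) do Left; now <A|clean|clean>

<A|clean|clean>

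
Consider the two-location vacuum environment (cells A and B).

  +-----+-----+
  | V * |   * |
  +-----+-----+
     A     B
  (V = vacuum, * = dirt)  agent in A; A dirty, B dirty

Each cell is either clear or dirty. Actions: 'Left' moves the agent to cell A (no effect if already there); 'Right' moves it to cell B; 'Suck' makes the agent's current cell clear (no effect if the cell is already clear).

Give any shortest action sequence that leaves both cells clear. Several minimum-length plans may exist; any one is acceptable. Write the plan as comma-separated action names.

1) do Suck; now in A — A clear, B dirty
2) do Right; now in B — A clear, B dirty
3) do Suck; now in B — A clear, B clear
min 3: Suck A + move + Suck B

Suck, Right, Suck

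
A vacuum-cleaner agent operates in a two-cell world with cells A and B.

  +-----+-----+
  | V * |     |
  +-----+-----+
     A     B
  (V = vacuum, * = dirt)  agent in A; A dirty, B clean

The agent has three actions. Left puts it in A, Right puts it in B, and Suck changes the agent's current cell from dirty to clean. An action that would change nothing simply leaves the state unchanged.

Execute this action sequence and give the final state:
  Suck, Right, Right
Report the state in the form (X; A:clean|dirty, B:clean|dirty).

(B; A:clean, B:clean)

Suck (#1): (A; A:clean, B:clean)
Right (#2): (B; A:clean, B:clean)
Right (#3): (B; A:clean, B:clean)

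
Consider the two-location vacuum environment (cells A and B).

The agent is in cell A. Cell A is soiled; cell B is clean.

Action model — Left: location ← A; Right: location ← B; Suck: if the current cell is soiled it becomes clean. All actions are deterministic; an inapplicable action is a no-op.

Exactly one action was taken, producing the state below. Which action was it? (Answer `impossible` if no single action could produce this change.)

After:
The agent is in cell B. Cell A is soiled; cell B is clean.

Right

try  Left: in A — A soiled, B clean
try Right: in B — A soiled, B clean  ← match
try  Suck: in A — A clean, B clean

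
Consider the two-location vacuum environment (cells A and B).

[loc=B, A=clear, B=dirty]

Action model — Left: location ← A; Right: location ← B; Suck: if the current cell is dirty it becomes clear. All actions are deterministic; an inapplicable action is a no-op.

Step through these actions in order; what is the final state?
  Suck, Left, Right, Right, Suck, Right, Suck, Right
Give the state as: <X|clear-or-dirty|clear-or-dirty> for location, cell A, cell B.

t=1 Suck ⇒ <B|clear|clear>
t=2 Left ⇒ <A|clear|clear>
t=3 Right ⇒ <B|clear|clear>
t=4 Right ⇒ <B|clear|clear>
t=5 Suck ⇒ <B|clear|clear>
t=6 Right ⇒ <B|clear|clear>
t=7 Suck ⇒ <B|clear|clear>
t=8 Right ⇒ <B|clear|clear>

<B|clear|clear>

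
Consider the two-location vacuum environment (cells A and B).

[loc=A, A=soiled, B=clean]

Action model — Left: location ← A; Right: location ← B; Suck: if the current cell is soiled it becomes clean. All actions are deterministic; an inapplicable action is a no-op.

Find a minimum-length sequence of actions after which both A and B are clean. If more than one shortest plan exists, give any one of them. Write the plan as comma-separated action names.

Suck

t=1 Suck ⇒ in A — A clean, B clean
min 1: A is soiled, one Suck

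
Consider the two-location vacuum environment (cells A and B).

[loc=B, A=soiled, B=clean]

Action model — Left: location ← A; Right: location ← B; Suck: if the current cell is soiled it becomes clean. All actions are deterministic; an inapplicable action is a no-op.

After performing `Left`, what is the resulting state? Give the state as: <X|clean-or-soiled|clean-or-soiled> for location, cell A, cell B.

<A|soiled|clean>

start: <B|soiled|clean>
1. Left → <A|soiled|clean>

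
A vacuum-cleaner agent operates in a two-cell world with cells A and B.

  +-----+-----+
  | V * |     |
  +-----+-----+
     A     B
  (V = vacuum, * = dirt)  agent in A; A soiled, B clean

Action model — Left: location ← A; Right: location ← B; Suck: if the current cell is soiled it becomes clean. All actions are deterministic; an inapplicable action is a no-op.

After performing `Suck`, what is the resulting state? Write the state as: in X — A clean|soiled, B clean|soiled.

start: in A — A soiled, B clean
1) do Suck; now in A — A clean, B clean

in A — A clean, B clean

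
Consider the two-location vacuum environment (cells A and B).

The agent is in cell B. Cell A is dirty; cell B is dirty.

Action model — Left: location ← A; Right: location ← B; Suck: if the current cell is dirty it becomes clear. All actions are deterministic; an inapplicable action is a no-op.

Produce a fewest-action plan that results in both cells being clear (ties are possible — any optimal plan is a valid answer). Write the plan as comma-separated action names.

1) do Suck; now (B; A:dirty, B:clear)
2) do Left; now (A; A:dirty, B:clear)
3) do Suck; now (A; A:clear, B:clear)
min 3: Suck B + move + Suck A

Suck, Left, Suck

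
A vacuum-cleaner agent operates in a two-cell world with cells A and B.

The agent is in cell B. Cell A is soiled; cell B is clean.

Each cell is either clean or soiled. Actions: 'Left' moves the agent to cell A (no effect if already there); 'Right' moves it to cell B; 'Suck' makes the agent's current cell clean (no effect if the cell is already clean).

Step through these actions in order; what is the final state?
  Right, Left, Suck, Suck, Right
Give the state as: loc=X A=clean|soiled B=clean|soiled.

t=1 Right ⇒ loc=B A=soiled B=clean
t=2 Left ⇒ loc=A A=soiled B=clean
t=3 Suck ⇒ loc=A A=clean B=clean
t=4 Suck ⇒ loc=A A=clean B=clean
t=5 Right ⇒ loc=B A=clean B=clean

loc=B A=clean B=clean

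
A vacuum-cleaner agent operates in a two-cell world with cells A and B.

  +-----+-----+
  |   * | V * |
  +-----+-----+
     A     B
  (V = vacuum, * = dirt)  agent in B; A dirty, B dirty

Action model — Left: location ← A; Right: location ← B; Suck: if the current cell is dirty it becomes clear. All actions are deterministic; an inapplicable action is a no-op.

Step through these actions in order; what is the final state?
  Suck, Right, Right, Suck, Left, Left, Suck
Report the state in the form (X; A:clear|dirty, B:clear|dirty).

(A; A:clear, B:clear)

1) do Suck; now (B; A:dirty, B:clear)
2) do Right; now (B; A:dirty, B:clear)
3) do Right; now (B; A:dirty, B:clear)
4) do Suck; now (B; A:dirty, B:clear)
5) do Left; now (A; A:dirty, B:clear)
6) do Left; now (A; A:dirty, B:clear)
7) do Suck; now (A; A:clear, B:clear)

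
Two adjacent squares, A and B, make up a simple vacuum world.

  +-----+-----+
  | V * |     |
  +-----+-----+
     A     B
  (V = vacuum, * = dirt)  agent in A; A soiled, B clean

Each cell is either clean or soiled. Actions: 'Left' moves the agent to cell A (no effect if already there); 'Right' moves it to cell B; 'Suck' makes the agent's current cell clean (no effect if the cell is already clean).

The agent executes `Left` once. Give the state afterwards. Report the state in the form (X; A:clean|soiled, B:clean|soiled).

start: (A; A:soiled, B:clean)
[1] after Left: (A; A:soiled, B:clean)

(A; A:soiled, B:clean)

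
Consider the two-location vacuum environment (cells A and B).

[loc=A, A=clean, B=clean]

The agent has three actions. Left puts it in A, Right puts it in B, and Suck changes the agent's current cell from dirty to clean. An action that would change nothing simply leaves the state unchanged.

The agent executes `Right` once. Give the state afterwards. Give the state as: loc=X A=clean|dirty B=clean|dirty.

start: loc=A A=clean B=clean
1) do Right; now loc=B A=clean B=clean

loc=B A=clean B=clean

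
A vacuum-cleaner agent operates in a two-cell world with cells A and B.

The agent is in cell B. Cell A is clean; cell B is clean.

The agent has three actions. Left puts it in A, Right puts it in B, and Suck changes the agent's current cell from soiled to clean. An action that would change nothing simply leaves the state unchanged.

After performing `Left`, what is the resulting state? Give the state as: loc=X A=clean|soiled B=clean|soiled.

start: loc=B A=clean B=clean
[1] after Left: loc=A A=clean B=clean

loc=A A=clean B=clean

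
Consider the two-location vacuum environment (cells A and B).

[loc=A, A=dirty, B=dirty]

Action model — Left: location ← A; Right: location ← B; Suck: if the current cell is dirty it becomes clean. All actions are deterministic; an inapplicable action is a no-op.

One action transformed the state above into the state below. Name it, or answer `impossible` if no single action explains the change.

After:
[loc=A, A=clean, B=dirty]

try  Left: in A — A dirty, B dirty
try Right: in B — A dirty, B dirty
try  Suck: in A — A clean, B dirty  ← match

Suck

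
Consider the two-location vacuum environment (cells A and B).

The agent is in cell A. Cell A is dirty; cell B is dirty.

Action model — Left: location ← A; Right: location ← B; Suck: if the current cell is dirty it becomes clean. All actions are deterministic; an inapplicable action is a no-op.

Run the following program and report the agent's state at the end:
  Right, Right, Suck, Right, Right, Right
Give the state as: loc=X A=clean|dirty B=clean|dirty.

loc=B A=dirty B=clean

1. Right → loc=B A=dirty B=dirty
2. Right → loc=B A=dirty B=dirty
3. Suck → loc=B A=dirty B=clean
4. Right → loc=B A=dirty B=clean
5. Right → loc=B A=dirty B=clean
6. Right → loc=B A=dirty B=clean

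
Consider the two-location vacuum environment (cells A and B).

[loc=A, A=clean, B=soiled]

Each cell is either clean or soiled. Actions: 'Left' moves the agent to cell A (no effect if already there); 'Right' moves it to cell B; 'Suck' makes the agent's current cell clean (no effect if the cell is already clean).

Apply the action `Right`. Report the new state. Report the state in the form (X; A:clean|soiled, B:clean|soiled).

(B; A:clean, B:soiled)

start: (A; A:clean, B:soiled)
1) do Right; now (B; A:clean, B:soiled)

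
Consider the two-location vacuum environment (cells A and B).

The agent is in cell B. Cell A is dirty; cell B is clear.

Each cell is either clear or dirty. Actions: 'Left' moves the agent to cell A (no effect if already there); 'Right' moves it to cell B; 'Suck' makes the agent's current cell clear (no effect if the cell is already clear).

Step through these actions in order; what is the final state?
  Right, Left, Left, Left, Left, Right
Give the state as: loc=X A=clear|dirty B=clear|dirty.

loc=B A=dirty B=clear

1. Right → loc=B A=dirty B=clear
2. Left → loc=A A=dirty B=clear
3. Left → loc=A A=dirty B=clear
4. Left → loc=A A=dirty B=clear
5. Left → loc=A A=dirty B=clear
6. Right → loc=B A=dirty B=clear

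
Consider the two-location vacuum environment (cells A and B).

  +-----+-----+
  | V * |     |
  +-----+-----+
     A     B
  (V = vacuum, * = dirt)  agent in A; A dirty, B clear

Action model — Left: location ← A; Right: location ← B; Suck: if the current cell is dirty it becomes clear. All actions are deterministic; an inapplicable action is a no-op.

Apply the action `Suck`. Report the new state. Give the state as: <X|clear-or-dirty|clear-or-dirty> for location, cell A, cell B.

start: <A|dirty|clear>
1. Suck → <A|clear|clear>

<A|clear|clear>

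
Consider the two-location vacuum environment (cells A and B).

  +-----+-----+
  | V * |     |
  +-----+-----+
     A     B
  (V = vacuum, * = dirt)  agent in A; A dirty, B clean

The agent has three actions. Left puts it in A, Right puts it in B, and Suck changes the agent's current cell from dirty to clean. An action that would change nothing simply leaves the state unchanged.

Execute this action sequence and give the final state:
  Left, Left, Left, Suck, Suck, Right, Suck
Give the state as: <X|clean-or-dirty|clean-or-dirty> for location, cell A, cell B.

<B|clean|clean>

Left (#1): <A|dirty|clean>
Left (#2): <A|dirty|clean>
Left (#3): <A|dirty|clean>
Suck (#4): <A|clean|clean>
Suck (#5): <A|clean|clean>
Right (#6): <B|clean|clean>
Suck (#7): <B|clean|clean>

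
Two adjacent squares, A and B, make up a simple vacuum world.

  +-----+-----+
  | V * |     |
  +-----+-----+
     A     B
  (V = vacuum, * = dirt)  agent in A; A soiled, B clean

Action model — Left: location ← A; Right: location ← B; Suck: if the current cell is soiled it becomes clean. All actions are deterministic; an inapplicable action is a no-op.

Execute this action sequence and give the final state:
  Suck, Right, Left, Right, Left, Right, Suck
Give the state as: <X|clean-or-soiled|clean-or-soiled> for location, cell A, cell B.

t=1 Suck ⇒ <A|clean|clean>
t=2 Right ⇒ <B|clean|clean>
t=3 Left ⇒ <A|clean|clean>
t=4 Right ⇒ <B|clean|clean>
t=5 Left ⇒ <A|clean|clean>
t=6 Right ⇒ <B|clean|clean>
t=7 Suck ⇒ <B|clean|clean>

<B|clean|clean>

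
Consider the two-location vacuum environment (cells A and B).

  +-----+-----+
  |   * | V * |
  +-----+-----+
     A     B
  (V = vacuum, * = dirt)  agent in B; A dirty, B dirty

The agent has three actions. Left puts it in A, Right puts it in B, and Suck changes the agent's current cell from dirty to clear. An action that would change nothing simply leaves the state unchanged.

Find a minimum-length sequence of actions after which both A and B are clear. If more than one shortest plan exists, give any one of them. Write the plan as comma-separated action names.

Suck, Left, Suck

[1] after Suck: (B; A:dirty, B:clear)
[2] after Left: (A; A:dirty, B:clear)
[3] after Suck: (A; A:clear, B:clear)
min 3: Suck B + move + Suck A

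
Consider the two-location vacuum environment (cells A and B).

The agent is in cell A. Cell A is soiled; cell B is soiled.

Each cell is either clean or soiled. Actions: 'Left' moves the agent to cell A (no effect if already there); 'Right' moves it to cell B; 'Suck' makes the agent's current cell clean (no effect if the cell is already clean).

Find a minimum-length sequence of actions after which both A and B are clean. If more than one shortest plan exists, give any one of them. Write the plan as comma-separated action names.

Suck, Right, Suck

1. Suck → loc=A A=clean B=soiled
2. Right → loc=B A=clean B=soiled
3. Suck → loc=B A=clean B=clean
min 3: Suck A + move + Suck B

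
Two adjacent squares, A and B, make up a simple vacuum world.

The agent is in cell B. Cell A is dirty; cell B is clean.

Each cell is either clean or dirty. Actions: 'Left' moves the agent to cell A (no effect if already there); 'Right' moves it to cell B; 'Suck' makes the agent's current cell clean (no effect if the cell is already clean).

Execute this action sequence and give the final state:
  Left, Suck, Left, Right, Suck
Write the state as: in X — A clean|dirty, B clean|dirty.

in B — A clean, B clean

[1] after Left: in A — A dirty, B clean
[2] after Suck: in A — A clean, B clean
[3] after Left: in A — A clean, B clean
[4] after Right: in B — A clean, B clean
[5] after Suck: in B — A clean, B clean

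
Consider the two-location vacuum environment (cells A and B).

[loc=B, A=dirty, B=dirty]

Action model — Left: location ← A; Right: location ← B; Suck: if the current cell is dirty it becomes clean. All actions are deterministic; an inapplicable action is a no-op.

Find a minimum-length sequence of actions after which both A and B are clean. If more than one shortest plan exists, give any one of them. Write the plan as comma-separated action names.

1) do Suck; now loc=B A=dirty B=clean
2) do Left; now loc=A A=dirty B=clean
3) do Suck; now loc=A A=clean B=clean
min 3: Suck B + move + Suck A

Suck, Left, Suck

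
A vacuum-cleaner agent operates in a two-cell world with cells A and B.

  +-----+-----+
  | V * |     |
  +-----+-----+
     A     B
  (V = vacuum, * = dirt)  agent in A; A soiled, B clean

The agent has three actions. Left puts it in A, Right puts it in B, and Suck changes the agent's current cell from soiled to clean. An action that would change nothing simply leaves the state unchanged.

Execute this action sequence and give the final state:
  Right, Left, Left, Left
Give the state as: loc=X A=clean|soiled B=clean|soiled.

Right (#1): loc=B A=soiled B=clean
Left (#2): loc=A A=soiled B=clean
Left (#3): loc=A A=soiled B=clean
Left (#4): loc=A A=soiled B=clean

loc=A A=soiled B=clean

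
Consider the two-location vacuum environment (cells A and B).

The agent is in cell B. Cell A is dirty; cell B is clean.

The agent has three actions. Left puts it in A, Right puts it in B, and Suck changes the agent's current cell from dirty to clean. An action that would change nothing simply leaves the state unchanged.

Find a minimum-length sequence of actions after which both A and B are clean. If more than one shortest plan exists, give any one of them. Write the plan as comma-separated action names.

[1] after Left: <A|dirty|clean>
[2] after Suck: <A|clean|clean>
min 2: go A then Suck

Left, Suck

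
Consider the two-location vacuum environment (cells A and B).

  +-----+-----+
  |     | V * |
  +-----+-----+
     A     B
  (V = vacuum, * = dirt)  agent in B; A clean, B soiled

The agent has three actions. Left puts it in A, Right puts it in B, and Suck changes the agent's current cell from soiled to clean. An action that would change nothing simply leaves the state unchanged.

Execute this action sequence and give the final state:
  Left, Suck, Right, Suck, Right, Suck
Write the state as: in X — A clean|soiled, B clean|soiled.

step 1/6 (Left): in A — A clean, B soiled
step 2/6 (Suck): in A — A clean, B soiled
step 3/6 (Right): in B — A clean, B soiled
step 4/6 (Suck): in B — A clean, B clean
step 5/6 (Right): in B — A clean, B clean
step 6/6 (Suck): in B — A clean, B clean

in B — A clean, B clean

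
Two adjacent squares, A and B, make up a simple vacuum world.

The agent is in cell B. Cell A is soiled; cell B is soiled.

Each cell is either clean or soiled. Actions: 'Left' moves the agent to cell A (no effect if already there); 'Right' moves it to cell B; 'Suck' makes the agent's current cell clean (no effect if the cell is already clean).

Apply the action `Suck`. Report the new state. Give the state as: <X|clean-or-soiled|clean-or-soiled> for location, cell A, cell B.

<B|soiled|clean>

start: <B|soiled|soiled>
1) do Suck; now <B|soiled|clean>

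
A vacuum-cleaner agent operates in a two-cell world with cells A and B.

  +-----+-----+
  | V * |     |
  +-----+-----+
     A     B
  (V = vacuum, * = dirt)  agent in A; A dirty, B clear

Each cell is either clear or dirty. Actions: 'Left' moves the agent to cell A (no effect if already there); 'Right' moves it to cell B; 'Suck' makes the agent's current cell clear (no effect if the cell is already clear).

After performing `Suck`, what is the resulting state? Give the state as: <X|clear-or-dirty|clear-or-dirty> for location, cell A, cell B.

start: <A|dirty|clear>
[1] after Suck: <A|clear|clear>

<A|clear|clear>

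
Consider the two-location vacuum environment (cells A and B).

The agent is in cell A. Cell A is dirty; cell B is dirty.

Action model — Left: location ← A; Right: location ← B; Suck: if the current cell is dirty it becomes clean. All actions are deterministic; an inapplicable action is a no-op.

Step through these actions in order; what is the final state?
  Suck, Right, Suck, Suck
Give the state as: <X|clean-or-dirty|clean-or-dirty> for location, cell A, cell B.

[1] after Suck: <A|clean|dirty>
[2] after Right: <B|clean|dirty>
[3] after Suck: <B|clean|clean>
[4] after Suck: <B|clean|clean>

<B|clean|clean>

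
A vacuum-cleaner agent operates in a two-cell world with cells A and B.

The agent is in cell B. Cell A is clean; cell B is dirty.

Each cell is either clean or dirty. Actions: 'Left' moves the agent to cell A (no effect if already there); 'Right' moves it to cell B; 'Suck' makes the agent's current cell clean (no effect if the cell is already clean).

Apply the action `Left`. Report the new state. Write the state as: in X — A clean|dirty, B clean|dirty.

in A — A clean, B dirty

start: in B — A clean, B dirty
1. Left → in A — A clean, B dirty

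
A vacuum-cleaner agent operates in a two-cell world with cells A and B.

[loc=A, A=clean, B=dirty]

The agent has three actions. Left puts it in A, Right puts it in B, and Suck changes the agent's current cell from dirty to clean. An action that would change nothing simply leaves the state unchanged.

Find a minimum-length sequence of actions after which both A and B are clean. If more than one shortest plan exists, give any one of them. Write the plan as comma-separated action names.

Right, Suck

1) do Right; now in B — A clean, B dirty
2) do Suck; now in B — A clean, B clean
min 2: go B then Suck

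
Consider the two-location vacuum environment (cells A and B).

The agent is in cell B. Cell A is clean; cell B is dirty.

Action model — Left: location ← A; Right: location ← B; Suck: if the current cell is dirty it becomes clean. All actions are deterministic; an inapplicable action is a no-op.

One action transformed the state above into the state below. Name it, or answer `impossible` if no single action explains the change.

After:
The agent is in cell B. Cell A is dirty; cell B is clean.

try  Left: in A — A clean, B dirty
try Right: in B — A clean, B dirty
try  Suck: in B — A clean, B clean
no single action produces the after-state

impossible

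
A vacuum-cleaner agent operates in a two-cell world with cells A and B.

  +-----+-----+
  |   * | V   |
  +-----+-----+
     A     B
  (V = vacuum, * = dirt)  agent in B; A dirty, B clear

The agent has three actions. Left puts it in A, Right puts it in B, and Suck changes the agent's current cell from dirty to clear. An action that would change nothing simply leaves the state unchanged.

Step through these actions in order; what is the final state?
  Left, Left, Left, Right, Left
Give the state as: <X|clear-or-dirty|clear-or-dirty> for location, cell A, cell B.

<A|dirty|clear>

1. Left → <A|dirty|clear>
2. Left → <A|dirty|clear>
3. Left → <A|dirty|clear>
4. Right → <B|dirty|clear>
5. Left → <A|dirty|clear>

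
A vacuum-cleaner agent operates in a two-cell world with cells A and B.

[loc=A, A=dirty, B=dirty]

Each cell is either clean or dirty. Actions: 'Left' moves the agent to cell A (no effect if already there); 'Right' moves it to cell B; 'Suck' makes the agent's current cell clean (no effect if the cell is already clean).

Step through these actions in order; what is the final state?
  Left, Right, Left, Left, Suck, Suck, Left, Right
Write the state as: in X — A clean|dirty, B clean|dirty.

in B — A clean, B dirty

1) do Left; now in A — A dirty, B dirty
2) do Right; now in B — A dirty, B dirty
3) do Left; now in A — A dirty, B dirty
4) do Left; now in A — A dirty, B dirty
5) do Suck; now in A — A clean, B dirty
6) do Suck; now in A — A clean, B dirty
7) do Left; now in A — A clean, B dirty
8) do Right; now in B — A clean, B dirty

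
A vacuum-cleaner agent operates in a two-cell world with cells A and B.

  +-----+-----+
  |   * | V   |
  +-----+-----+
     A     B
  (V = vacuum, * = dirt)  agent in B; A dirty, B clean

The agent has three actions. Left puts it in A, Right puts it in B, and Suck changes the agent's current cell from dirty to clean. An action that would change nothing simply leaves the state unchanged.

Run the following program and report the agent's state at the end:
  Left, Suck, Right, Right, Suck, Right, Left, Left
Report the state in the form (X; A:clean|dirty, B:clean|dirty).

1. Left → (A; A:dirty, B:clean)
2. Suck → (A; A:clean, B:clean)
3. Right → (B; A:clean, B:clean)
4. Right → (B; A:clean, B:clean)
5. Suck → (B; A:clean, B:clean)
6. Right → (B; A:clean, B:clean)
7. Left → (A; A:clean, B:clean)
8. Left → (A; A:clean, B:clean)

(A; A:clean, B:clean)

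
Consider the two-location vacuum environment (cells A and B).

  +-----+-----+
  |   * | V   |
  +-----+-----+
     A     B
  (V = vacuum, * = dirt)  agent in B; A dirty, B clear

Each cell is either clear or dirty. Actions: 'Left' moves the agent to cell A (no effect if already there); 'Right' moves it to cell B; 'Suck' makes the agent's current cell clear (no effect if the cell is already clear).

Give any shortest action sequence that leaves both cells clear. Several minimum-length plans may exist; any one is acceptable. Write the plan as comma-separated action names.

Left, Suck

step 1/2 (Left): in A — A dirty, B clear
step 2/2 (Suck): in A — A clear, B clear
min 2: go A then Suck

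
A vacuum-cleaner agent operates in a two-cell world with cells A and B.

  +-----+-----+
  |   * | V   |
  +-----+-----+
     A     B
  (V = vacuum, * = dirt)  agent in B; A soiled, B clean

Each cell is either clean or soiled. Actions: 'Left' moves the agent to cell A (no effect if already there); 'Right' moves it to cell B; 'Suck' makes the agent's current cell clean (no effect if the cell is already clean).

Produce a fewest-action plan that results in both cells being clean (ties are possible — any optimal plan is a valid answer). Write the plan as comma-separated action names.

Left, Suck

Left (#1): in A — A soiled, B clean
Suck (#2): in A — A clean, B clean
min 2: go A then Suck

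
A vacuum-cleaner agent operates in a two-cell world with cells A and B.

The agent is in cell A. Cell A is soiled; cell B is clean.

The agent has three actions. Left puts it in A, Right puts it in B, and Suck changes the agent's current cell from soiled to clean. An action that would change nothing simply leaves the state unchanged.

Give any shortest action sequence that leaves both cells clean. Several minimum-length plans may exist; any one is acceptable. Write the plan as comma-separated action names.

step 1/1 (Suck): <A|clean|clean>
min 1: A is soiled, one Suck

Suck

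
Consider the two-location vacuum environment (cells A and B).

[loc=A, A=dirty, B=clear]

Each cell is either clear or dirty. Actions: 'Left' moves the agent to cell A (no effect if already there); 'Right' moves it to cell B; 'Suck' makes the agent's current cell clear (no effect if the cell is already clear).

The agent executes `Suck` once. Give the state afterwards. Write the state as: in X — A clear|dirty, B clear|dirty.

in A — A clear, B clear

start: in A — A dirty, B clear
1) do Suck; now in A — A clear, B clear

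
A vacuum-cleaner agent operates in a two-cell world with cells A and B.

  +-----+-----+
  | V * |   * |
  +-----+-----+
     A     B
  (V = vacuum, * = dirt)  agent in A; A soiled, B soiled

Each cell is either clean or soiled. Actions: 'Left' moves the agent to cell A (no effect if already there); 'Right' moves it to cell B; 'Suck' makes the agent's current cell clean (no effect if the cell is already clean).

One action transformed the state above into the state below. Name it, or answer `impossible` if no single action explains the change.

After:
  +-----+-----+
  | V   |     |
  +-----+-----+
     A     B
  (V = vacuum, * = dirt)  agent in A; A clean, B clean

impossible

try  Left: <A|soiled|soiled>
try Right: <B|soiled|soiled>
try  Suck: <A|clean|soiled>
no single action produces the after-state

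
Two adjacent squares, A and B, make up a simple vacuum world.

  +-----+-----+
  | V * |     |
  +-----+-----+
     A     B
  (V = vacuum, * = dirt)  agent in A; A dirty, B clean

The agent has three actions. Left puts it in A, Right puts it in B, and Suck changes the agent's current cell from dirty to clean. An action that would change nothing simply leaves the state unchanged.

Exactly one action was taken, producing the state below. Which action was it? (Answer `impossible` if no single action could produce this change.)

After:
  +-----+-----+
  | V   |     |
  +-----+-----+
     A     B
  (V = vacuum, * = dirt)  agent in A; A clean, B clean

Suck

try  Left: loc=A A=dirty B=clean
try Right: loc=B A=dirty B=clean
try  Suck: loc=A A=clean B=clean  ← match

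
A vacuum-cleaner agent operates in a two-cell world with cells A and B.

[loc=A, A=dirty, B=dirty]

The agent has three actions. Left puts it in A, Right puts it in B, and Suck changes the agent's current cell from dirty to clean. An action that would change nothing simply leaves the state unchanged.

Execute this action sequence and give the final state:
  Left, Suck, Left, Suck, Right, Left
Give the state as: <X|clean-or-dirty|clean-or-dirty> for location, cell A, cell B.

[1] after Left: <A|dirty|dirty>
[2] after Suck: <A|clean|dirty>
[3] after Left: <A|clean|dirty>
[4] after Suck: <A|clean|dirty>
[5] after Right: <B|clean|dirty>
[6] after Left: <A|clean|dirty>

<A|clean|dirty>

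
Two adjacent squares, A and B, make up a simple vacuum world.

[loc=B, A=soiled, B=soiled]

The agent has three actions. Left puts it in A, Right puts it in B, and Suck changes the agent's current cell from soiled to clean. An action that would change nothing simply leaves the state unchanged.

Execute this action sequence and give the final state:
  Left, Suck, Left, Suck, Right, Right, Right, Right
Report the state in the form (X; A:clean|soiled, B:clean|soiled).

(B; A:clean, B:soiled)

1) do Left; now (A; A:soiled, B:soiled)
2) do Suck; now (A; A:clean, B:soiled)
3) do Left; now (A; A:clean, B:soiled)
4) do Suck; now (A; A:clean, B:soiled)
5) do Right; now (B; A:clean, B:soiled)
6) do Right; now (B; A:clean, B:soiled)
7) do Right; now (B; A:clean, B:soiled)
8) do Right; now (B; A:clean, B:soiled)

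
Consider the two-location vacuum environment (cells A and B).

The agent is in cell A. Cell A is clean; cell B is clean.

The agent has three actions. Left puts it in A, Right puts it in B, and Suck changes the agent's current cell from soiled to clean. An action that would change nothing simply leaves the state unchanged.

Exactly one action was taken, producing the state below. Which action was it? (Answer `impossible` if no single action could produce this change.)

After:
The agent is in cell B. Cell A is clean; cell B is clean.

Right

try  Left: <A|clean|clean>
try Right: <B|clean|clean>  ← match
try  Suck: <A|clean|clean>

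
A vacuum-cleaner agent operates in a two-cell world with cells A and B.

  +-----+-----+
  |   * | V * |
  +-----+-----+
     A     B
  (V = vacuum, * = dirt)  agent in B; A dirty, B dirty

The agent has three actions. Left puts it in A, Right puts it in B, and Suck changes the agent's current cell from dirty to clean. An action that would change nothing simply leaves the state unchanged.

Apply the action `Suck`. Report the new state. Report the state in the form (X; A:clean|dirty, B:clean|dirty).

(B; A:dirty, B:clean)

start: (B; A:dirty, B:dirty)
t=1 Suck ⇒ (B; A:dirty, B:clean)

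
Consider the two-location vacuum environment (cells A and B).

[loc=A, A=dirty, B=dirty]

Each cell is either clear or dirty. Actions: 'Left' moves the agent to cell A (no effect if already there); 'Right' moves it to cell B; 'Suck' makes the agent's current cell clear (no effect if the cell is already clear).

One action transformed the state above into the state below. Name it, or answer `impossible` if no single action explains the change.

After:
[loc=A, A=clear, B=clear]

try  Left: in A — A dirty, B dirty
try Right: in B — A dirty, B dirty
try  Suck: in A — A clear, B dirty
no single action produces the after-state

impossible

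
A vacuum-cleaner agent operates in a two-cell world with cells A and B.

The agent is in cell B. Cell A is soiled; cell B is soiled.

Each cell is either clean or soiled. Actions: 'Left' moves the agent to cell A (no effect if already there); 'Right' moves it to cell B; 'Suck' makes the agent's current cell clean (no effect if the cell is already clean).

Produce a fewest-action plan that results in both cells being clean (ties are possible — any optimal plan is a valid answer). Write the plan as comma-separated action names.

[1] after Suck: <B|soiled|clean>
[2] after Left: <A|soiled|clean>
[3] after Suck: <A|clean|clean>
min 3: Suck B + move + Suck A

Suck, Left, Suck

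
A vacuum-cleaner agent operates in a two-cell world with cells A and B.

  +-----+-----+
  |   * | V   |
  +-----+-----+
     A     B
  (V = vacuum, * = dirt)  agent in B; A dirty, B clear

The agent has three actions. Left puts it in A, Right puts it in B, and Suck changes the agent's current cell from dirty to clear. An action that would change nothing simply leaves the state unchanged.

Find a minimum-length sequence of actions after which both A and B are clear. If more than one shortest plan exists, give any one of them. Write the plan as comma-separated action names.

[1] after Left: <A|dirty|clear>
[2] after Suck: <A|clear|clear>
min 2: go A then Suck

Left, Suck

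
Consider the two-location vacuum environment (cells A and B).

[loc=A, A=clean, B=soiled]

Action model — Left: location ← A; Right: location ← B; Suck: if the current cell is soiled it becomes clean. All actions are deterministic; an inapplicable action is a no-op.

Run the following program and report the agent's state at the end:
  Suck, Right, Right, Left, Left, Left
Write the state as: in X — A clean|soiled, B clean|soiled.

in A — A clean, B soiled

1) do Suck; now in A — A clean, B soiled
2) do Right; now in B — A clean, B soiled
3) do Right; now in B — A clean, B soiled
4) do Left; now in A — A clean, B soiled
5) do Left; now in A — A clean, B soiled
6) do Left; now in A — A clean, B soiled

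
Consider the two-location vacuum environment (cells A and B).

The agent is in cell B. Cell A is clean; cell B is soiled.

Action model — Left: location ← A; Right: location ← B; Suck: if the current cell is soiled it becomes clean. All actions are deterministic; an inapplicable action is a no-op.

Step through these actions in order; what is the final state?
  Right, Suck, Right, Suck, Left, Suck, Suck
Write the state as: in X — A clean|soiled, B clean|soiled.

in A — A clean, B clean

step 1/7 (Right): in B — A clean, B soiled
step 2/7 (Suck): in B — A clean, B clean
step 3/7 (Right): in B — A clean, B clean
step 4/7 (Suck): in B — A clean, B clean
step 5/7 (Left): in A — A clean, B clean
step 6/7 (Suck): in A — A clean, B clean
step 7/7 (Suck): in A — A clean, B clean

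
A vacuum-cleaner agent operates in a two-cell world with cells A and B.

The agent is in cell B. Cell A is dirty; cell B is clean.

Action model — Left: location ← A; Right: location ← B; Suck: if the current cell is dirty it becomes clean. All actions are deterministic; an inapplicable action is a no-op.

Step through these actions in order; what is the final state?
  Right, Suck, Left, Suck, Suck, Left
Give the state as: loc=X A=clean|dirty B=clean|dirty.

[1] after Right: loc=B A=dirty B=clean
[2] after Suck: loc=B A=dirty B=clean
[3] after Left: loc=A A=dirty B=clean
[4] after Suck: loc=A A=clean B=clean
[5] after Suck: loc=A A=clean B=clean
[6] after Left: loc=A A=clean B=clean

loc=A A=clean B=clean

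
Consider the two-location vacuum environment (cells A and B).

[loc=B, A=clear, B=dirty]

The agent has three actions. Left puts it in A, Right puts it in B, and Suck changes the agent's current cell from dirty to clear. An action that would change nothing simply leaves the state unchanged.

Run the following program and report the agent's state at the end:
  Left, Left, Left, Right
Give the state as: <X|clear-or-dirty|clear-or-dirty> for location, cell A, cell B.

<B|clear|dirty>

t=1 Left ⇒ <A|clear|dirty>
t=2 Left ⇒ <A|clear|dirty>
t=3 Left ⇒ <A|clear|dirty>
t=4 Right ⇒ <B|clear|dirty>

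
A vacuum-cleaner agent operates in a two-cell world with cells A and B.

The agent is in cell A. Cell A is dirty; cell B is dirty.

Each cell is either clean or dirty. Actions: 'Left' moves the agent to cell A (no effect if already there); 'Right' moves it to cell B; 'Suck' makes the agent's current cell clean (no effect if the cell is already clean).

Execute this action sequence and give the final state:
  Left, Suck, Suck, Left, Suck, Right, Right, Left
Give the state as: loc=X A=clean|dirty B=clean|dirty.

loc=A A=clean B=dirty

t=1 Left ⇒ loc=A A=dirty B=dirty
t=2 Suck ⇒ loc=A A=clean B=dirty
t=3 Suck ⇒ loc=A A=clean B=dirty
t=4 Left ⇒ loc=A A=clean B=dirty
t=5 Suck ⇒ loc=A A=clean B=dirty
t=6 Right ⇒ loc=B A=clean B=dirty
t=7 Right ⇒ loc=B A=clean B=dirty
t=8 Left ⇒ loc=A A=clean B=dirty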